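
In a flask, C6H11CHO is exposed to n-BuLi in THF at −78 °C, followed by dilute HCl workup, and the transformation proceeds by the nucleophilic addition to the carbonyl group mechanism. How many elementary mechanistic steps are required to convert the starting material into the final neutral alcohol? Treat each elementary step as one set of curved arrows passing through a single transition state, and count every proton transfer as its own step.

Step 1: Nucleophilic addition: the carbanion-like carbon of n-BuLi adds to the carbonyl carbon, pushing the π(C=O) electron pair onto oxygen and giving a tetrahedral alkoxide.
Step 2: On dilute HCl workup the alkoxide oxygen is protonated, giving an alcohol.
Total: 2 elementary steps.

2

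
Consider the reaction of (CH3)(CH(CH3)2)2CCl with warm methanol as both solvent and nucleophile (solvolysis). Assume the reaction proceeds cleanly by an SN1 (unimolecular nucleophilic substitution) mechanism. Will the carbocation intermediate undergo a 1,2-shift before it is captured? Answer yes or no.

The first-formed carbocation is tertiary.
No single 1,2-shift to an adjacent carbon would produce a more-substituted cation than the one already present, so no rearrangement occurs.

no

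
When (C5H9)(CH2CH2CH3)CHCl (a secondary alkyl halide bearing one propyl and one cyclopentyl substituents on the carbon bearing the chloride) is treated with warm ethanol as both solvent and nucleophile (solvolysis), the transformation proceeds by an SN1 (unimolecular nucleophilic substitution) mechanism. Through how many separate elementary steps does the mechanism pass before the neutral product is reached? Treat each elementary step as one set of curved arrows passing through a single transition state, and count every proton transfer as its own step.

4

Step 1: Ionisation: the C–Cl σ-bond cleaves heterolytically; both bonding electrons depart with Cl⁻, leaving a secondary carbocation at the α-carbon.
Step 2: A 1,2-hydride shift from the adjacent cyclopentyl carbon moves the positive charge from the secondary centre to an adjacent carbon, generating a more stable tertiary carbocation.
Step 3: Nucleophilic capture: the oxygen of CH3CH2OH bonds to the cationic carbon, producing an oxonium-ion intermediate.
Step 4: A second solvent molecule removes the proton on oxygen, giving the neutral ether product.
Total: 4 elementary steps.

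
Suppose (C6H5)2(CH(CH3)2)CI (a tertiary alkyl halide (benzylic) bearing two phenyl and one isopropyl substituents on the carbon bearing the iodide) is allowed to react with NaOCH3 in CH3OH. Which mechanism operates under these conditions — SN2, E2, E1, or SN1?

Conditions: a strong base with a tertiary substrate bearing a β-hydrogen.
These conditions are the textbook signature of the E2 pathway.
A strong (often hindered) base removes a β-H in concert with loss of the leaving group — bimolecular elimination.

E2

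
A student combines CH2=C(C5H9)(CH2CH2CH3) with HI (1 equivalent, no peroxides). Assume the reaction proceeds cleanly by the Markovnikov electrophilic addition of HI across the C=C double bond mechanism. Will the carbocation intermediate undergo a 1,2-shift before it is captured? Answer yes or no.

The first-formed carbocation is tertiary.
No single 1,2-shift to an adjacent carbon would produce a more-substituted cation than the one already present, so no rearrangement occurs.

no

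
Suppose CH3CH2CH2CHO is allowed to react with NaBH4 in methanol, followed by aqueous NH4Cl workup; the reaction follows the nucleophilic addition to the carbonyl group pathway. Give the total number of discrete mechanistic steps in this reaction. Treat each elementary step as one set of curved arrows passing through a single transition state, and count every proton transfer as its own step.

2

Step 1: H⁻ (delivered from BH4⁻) attacks the sp² carbonyl carbon; the C=O π bond breaks and the electrons end up as a lone pair on the alkoxide oxygen of the tetrahedral intermediate.
Step 2: Protonation of the alkoxide by aqueous NH4Cl workup furnishes an alcohol.
Total: 2 elementary steps.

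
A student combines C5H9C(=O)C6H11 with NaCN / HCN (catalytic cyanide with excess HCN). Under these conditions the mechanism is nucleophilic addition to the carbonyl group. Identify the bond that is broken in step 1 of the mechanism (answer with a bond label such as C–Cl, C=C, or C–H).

Step 1: CN⁻ attacks the sp² carbonyl carbon; the C=O π bond breaks and the electrons end up as a lone pair on the alkoxide oxygen of the tetrahedral intermediate.
The bond broken in this step is the π(C=O) bond.

π(C=O)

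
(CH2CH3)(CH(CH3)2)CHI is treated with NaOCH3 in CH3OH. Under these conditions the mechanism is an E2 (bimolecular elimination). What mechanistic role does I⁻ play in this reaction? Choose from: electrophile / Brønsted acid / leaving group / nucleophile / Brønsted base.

leaving group

Step 1: The strong base CH3O⁻ removes a β-hydrogen; in the same concerted event the electrons of the breaking C–H bond form the new π(C=C) bond and the C–I σ-bond breaks, expelling I⁻. Anti-periplanar geometry; one transition state.
I⁻ departs with both electrons of the breaking σ-bond — that is the definition of a leaving group.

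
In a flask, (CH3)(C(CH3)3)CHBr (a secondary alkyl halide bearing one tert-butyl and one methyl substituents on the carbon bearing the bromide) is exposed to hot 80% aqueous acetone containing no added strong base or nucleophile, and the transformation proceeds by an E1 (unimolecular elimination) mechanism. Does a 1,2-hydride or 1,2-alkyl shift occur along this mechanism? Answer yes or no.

The first-formed carbocation is secondary.
The adjacent tert-butyl carbon has no hydrogen but bears methyl groups; migration of one methyl with its bonding pair (a 1,2-methyl shift) places the charge on a tertiary centre.
Tertiary is more stable than secondary, so the shift occurs.

yes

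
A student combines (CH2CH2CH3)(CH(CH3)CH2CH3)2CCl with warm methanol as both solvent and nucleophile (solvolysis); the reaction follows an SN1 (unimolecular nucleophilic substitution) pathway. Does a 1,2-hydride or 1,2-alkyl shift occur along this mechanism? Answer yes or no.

The first-formed carbocation is tertiary.
No single 1,2-shift to an adjacent carbon would produce a more-substituted cation than the one already present, so no rearrangement occurs.

no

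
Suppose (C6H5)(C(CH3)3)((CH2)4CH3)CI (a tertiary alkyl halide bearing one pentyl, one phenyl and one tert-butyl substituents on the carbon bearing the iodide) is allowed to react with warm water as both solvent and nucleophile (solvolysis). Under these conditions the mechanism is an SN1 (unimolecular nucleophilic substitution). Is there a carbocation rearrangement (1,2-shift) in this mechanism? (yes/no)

no

The first-formed carbocation is tertiary.
No single 1,2-shift to an adjacent carbon would produce a more-substituted cation than the one already present, so no rearrangement occurs.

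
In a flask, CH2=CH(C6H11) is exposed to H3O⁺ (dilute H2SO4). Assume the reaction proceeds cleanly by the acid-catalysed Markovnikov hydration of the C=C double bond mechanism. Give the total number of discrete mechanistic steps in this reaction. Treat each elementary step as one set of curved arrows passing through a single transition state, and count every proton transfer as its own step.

4

Step 1: Protonation of the alkene by H3O⁺: the π bond acts as the nucleophile and picks up H⁺, giving the more stable (Markovnikov) secondary carbocation. H2O is released.
Step 2: A 1,2-hydride shift from the adjacent cyclohexyl carbon moves the positive charge from the secondary centre to an adjacent carbon, generating a more stable tertiary carbocation.
Step 3: Nucleophilic capture of the cation by H2O produces the protonated alcohol (an oxonium ion).
Step 4: H2O removes a proton from the oxonium oxygen, regenerating H3O⁺ and giving the neutral alcohol.
Total: 4 elementary steps.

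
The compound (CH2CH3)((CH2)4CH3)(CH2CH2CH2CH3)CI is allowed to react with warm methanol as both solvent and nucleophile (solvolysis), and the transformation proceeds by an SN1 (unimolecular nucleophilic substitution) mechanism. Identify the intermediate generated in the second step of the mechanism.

Step 1: Rate-determining heterolysis of the C–I bond gives I⁻ and a tertiary carbocation.
Step 2: A lone pair on the oxygen of CH3OH attacks the carbocation, forming a new C–O σ-bond and an oxonium ion.
After step 2 the species present is an oxonium ion.

oxonium ion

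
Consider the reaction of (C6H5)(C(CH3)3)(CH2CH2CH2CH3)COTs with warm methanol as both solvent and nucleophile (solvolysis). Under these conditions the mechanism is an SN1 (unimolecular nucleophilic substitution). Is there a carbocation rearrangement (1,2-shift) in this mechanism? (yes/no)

no

The first-formed carbocation is tertiary.
No single 1,2-shift to an adjacent carbon would produce a more-substituted cation than the one already present, so no rearrangement occurs.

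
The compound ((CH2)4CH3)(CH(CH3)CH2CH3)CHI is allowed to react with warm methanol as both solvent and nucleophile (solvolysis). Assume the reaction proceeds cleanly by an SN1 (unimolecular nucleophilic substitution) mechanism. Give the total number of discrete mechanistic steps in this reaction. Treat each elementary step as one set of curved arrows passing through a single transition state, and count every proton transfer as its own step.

4

Step 1: Unassisted departure of I⁻ (taking the C–I bonding pair) generates a secondary carbocation.
Step 2: A hydride (H with its bonding pair) migrates from the adjacent sec-butyl carbon to the cationic centre — a 1,2-hydride shift — upgrading the secondary cation to a tertiary one.
Step 3: A lone pair on the oxygen of CH3OH attacks the carbocation, forming a new C–O σ-bond and an oxonium ion.
Step 4: A second solvent molecule removes the proton on oxygen, giving the neutral ether product.
Total: 4 elementary steps.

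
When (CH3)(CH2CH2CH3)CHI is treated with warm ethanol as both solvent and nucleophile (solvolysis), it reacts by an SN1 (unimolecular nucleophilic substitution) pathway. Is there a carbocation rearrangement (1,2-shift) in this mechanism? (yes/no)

The first-formed carbocation is secondary.
No single 1,2-shift to an adjacent carbon would produce a more-substituted cation than the one already present, so no rearrangement occurs.

no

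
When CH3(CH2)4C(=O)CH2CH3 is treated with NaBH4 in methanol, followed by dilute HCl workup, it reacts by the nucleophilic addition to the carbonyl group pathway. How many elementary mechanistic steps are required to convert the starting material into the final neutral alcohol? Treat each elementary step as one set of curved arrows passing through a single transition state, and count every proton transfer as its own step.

2

Step 1: A lone pair / filled orbital on H⁻ (delivered from BH4⁻) attacks the electrophilic carbonyl carbon; the π(C=O) electrons shift onto oxygen, producing a tetrahedral alkoxide intermediate.
Step 2: The alkoxide picks up a proton during dilute HCl workup to yield an alcohol.
Total: 2 elementary steps.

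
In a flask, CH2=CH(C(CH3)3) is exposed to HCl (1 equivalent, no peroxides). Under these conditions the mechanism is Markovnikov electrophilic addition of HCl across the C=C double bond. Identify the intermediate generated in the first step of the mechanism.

Step 1: Protonation of the alkene by HCl: the π bond acts as the nucleophile and picks up H⁺, giving the more stable (Markovnikov) secondary carbocation. The H–Cl bond breaks heterolytically, releasing Cl⁻.
After step 1 the species present is a secondary carbocation.

secondary carbocation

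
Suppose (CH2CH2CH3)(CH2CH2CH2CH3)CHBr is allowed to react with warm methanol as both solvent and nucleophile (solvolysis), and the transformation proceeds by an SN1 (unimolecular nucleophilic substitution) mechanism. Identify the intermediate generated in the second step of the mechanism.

oxonium ion

Step 1: The C–Br bond breaks with both electrons going to the bromide; Br⁻ leaves and a secondary carbocation remains.
Step 2: Nucleophilic capture: the oxygen of CH3OH bonds to the cationic carbon, producing an oxonium-ion intermediate.
After step 2 the species present is an oxonium ion.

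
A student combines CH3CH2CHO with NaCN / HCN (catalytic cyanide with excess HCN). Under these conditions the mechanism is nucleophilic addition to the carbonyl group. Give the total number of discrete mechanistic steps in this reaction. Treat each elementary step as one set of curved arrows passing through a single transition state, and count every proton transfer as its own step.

Step 1: Nucleophilic addition: CN⁻ adds to the carbonyl carbon, pushing the π(C=O) electron pair onto oxygen and giving a tetrahedral alkoxide.
Step 2: The alkoxide is protonated in situ by undissociated HCN, yielding a cyanohydrin; the CN⁻ so formed carries on the cycle.
Total: 2 elementary steps.

2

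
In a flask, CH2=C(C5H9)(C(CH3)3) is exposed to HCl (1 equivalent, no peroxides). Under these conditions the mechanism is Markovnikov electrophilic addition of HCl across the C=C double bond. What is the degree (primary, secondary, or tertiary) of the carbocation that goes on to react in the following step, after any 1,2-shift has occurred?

Step 1: The π electrons of the C=C bond attack a proton of HCl; Markovnikov addition places the new C–H on the less-substituted alkene carbon, so the positive charge ends up on the more-substituted carbon — a tertiary carbocation. The H–Cl bond breaks heterolytically, releasing Cl⁻.
No single 1,2-shift to an adjacent carbon would give a more-substituted cation, so no rearrangement occurs.

tertiary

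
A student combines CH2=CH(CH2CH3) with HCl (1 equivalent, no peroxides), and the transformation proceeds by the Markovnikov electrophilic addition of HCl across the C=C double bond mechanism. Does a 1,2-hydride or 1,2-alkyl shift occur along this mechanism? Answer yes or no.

The first-formed carbocation is secondary.
No single 1,2-shift to an adjacent carbon would produce a more-substituted cation than the one already present, so no rearrangement occurs.

no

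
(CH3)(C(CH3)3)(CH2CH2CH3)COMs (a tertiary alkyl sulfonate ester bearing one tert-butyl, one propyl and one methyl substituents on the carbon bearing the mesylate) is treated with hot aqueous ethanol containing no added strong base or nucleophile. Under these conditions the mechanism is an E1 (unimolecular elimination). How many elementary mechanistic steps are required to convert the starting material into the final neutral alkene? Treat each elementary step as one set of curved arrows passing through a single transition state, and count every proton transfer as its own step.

Step 1: Ionisation: the C–O σ-bond cleaves heterolytically; both bonding electrons depart with MsO⁻, leaving a tertiary carbocation at the α-carbon.
(No 1,2-shift: no single shift to an adjacent carbon would give a more stable cation.)
Step 2: A weak base (a water (or ethanol) molecule from the solvent) removes a proton from a carbon adjacent to the cationic centre; the electrons of that C–H bond become the new π(C=C) bond, giving the alkene.
Total: 2 elementary steps.

2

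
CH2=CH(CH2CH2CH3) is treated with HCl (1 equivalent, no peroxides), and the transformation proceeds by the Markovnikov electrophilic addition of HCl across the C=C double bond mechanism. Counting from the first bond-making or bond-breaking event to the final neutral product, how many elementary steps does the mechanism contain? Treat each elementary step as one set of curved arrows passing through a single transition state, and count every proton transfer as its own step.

Step 1: Electrophilic addition begins with the π(C=C) electrons forming a bond to the proton of HCl. Following Markovnikov's rule, the resulting cation is secondary. The H–Cl bond breaks heterolytically, releasing Cl⁻.
(No 1,2-shift: no single shift to an adjacent carbon would give a more stable cation.)
Step 2: Nucleophilic attack by Cl⁻ on the carbocation completes the addition, giving R–Cl.
Total: 2 elementary steps.

2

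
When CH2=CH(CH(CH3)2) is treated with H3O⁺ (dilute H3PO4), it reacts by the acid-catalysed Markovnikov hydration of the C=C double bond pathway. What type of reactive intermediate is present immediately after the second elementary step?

Step 1: Electrophilic addition begins with the π(C=C) electrons forming a bond to the proton of H3O⁺. Following Markovnikov's rule, the resulting cation is secondary. H2O is released.
Step 2: Carbocation rearrangement: a 1,2-hydride shift from the adjacent isopropyl carbon converts the initially-formed secondary cation into the more stable tertiary cation.
After step 2 the species present is a tertiary carbocation.

tertiary carbocation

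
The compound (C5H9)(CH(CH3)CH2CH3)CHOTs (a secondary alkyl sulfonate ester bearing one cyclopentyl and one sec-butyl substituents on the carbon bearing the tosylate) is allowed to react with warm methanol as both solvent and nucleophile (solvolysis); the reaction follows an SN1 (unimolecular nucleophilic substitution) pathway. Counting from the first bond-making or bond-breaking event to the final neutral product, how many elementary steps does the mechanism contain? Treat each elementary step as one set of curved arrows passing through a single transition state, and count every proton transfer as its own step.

Step 1: The C–O bond breaks with both electrons going to the tosylate; TsO⁻ leaves and a secondary carbocation remains.
Step 2: A hydride (H with its bonding pair) migrates from the adjacent cyclopentyl carbon to the cationic centre — a 1,2-hydride shift — upgrading the secondary cation to a tertiary one.
Step 3: CH3OH donates an oxygen lone pair into the empty p orbital of the cation, giving a protonated ether (an oxonium ion).
Step 4: Deprotonation of the oxonium oxygen by solvent methanol yields the neutral ether.
Total: 4 elementary steps.

4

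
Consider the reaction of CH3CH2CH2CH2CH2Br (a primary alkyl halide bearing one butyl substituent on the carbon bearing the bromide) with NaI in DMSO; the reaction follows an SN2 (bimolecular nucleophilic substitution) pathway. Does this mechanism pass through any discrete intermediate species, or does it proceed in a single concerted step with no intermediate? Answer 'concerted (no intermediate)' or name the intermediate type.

The iodide nucleophile donates a lone pair from I to the α-carbon in a backside attack; simultaneously the C–Br σ-bond breaks and both of its electrons leave with Br⁻. One concerted step with inversion of configuration.
All bond changes occur in one transition state; no discrete intermediate is formed.

concerted (no intermediate)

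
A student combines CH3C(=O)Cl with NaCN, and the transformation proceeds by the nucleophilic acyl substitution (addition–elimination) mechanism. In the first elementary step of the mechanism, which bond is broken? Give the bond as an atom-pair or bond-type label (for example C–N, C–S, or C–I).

π(C=O)

Step 1: Nucleophilic addition of CN⁻ to the acyl carbon breaks the π(C=O) bond and yields a tetrahedral, anionic intermediate.
The bond broken in this step is the π(C=O) bond.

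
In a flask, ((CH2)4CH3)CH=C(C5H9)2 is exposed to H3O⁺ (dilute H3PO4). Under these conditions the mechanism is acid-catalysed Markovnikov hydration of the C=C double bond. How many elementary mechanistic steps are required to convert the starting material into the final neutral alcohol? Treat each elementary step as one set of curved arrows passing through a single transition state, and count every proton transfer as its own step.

Step 1: Protonation of the alkene by H3O⁺: the π bond acts as the nucleophile and picks up H⁺, giving the more stable (Markovnikov) tertiary carbocation. H2O is released.
(No 1,2-shift: no single shift to an adjacent carbon would give a more stable cation.)
Step 2: Water acts as the nucleophile: an oxygen lone pair bonds to the cationic carbon, giving an oxonium-ion intermediate.
Step 3: Proton transfer from the O–H of the oxonium ion to H2O completes the catalytic cycle and yields the alcohol.
Total: 3 elementary steps.

3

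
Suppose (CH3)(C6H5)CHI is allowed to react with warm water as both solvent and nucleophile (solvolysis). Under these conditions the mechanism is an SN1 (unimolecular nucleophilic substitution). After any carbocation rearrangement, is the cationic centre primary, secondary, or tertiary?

secondary

Step 1: Rate-determining heterolysis of the C–I bond gives I⁻ and a secondary carbocation.
No single 1,2-shift to an adjacent carbon would give a more-substituted cation, so no rearrangement occurs.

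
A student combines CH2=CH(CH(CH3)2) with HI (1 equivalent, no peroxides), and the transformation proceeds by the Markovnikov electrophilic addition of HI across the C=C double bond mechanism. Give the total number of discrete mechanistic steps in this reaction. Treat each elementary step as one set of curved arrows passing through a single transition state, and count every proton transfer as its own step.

Step 1: Protonation of the alkene by HI: the π bond acts as the nucleophile and picks up H⁺, giving the more stable (Markovnikov) secondary carbocation. The H–I bond breaks heterolytically, releasing I⁻.
Step 2: Carbocation rearrangement: a 1,2-hydride shift from the adjacent isopropyl carbon converts the initially-formed secondary cation into the more stable tertiary cation.
Step 3: The I⁻ anion donates a lone pair to the carbocation, forming the new C–I σ-bond and giving the neutral alkyl halide.
Total: 3 elementary steps.

3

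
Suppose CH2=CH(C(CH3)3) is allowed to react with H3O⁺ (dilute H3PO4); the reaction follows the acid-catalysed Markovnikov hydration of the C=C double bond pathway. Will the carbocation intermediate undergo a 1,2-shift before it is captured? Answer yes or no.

yes

The first-formed carbocation is secondary.
The adjacent tert-butyl carbon has no hydrogen but bears methyl groups; migration of one methyl with its bonding pair (a 1,2-methyl shift) places the charge on a tertiary centre.
Tertiary is more stable than secondary, so the shift occurs.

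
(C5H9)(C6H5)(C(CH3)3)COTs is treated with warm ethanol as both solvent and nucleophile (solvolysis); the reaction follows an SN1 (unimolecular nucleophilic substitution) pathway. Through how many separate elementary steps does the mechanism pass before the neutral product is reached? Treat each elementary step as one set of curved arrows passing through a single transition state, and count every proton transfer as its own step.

Step 1: Rate-determining heterolysis of the C–O bond gives TsO⁻ and a tertiary carbocation.
(No 1,2-shift: no single shift to an adjacent carbon would give a more stable cation.)
Step 2: Nucleophilic capture: the oxygen of CH3CH2OH bonds to the cationic carbon, producing an oxonium-ion intermediate.
Step 3: Deprotonation of the oxonium oxygen by solvent ethanol yields the neutral ether.
Total: 3 elementary steps.

3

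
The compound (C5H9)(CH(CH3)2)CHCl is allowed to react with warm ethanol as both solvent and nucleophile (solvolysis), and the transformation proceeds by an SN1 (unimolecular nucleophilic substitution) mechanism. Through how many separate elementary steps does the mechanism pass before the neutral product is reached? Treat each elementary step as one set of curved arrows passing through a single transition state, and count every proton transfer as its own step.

4

Step 1: Ionisation: the C–Cl σ-bond cleaves heterolytically; both bonding electrons depart with Cl⁻, leaving a secondary carbocation at the α-carbon.
Step 2: A hydride (H with its bonding pair) migrates from the adjacent cyclopentyl carbon to the cationic centre — a 1,2-hydride shift — upgrading the secondary cation to a tertiary one.
Step 3: Nucleophilic capture: the oxygen of CH3CH2OH bonds to the cationic carbon, producing an oxonium-ion intermediate.
Step 4: Deprotonation of the oxonium oxygen by solvent ethanol yields the neutral ether.
Total: 4 elementary steps.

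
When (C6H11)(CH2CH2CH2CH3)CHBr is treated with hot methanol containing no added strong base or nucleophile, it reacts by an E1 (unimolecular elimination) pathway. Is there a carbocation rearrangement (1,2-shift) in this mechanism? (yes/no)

yes

The first-formed carbocation is secondary.
The adjacent cyclohexyl carbon already bears 2 other carbon substituents and has a hydrogen to migrate; after a 1,2-hydride shift from that carbon the positive charge sits on a tertiary centre.
Tertiary is more stable than secondary, so the shift occurs.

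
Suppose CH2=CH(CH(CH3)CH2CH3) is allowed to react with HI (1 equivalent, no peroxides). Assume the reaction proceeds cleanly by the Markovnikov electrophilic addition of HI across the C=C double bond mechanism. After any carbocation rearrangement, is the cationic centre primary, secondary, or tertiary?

Step 1: Protonation of the alkene by HI: the π bond acts as the nucleophile and picks up H⁺, giving the more stable (Markovnikov) secondary carbocation. The H–I bond breaks heterolytically, releasing I⁻.
Step 2: Carbocation rearrangement: a 1,2-hydride shift from the adjacent sec-butyl carbon converts the initially-formed secondary cation into the more stable tertiary cation.
The cation rearranges from secondary to tertiary via a 1,2-hydride shift from the adjacent sec-butyl carbon; the tertiary cation is what reacts next.

tertiary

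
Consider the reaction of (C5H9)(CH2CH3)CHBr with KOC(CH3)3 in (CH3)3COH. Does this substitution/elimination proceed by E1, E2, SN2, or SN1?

E2

Conditions: a strong/bulky base with a secondary substrate bearing a β-hydrogen.
These conditions are the textbook signature of the E2 pathway.
A strong (often hindered) base removes a β-H in concert with loss of the leaving group — bimolecular elimination.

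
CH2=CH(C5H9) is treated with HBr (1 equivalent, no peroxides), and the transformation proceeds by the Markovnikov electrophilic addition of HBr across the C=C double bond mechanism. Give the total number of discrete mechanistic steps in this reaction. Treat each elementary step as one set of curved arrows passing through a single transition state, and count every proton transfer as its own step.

3

Step 1: Protonation of the alkene by HBr: the π bond acts as the nucleophile and picks up H⁺, giving the more stable (Markovnikov) secondary carbocation. The H–Br bond breaks heterolytically, releasing Br⁻.
Step 2: A 1,2-hydride shift from the adjacent cyclopentyl carbon moves the positive charge from the secondary centre to an adjacent carbon, generating a more stable tertiary carbocation.
Step 3: Nucleophilic attack by Br⁻ on the carbocation completes the addition, giving R–Br.
Total: 3 elementary steps.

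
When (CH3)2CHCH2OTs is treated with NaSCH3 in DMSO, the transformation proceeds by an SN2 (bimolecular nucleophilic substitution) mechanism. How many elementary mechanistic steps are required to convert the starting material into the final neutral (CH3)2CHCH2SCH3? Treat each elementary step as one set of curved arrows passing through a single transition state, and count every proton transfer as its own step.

1

Step 1: CH3S⁻ attacks the back face of the α-carbon while TsO⁻ departs with the C–O bonding pair — a single concerted displacement through a pentacoordinate transition state.
Total: 1 elementary step.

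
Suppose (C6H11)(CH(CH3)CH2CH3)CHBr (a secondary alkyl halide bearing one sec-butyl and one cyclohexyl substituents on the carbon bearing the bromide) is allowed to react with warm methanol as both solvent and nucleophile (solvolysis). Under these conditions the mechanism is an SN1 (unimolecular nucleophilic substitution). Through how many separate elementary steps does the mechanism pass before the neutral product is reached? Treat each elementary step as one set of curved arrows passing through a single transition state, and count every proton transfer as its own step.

4

Step 1: Rate-determining heterolysis of the C–Br bond gives Br⁻ and a secondary carbocation.
Step 2: Carbocation rearrangement: a 1,2-hydride shift from the adjacent sec-butyl carbon converts the initially-formed secondary cation into the more stable tertiary cation.
Step 3: CH3OH donates an oxygen lone pair into the empty p orbital of the cation, giving a protonated ether (an oxonium ion).
Step 4: A second solvent molecule removes the proton on oxygen, giving the neutral ether product.
Total: 4 elementary steps.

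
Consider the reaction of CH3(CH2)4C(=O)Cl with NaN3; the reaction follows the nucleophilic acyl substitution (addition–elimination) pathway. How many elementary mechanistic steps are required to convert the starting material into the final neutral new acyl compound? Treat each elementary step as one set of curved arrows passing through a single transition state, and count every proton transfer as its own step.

Step 1: A lone pair on the N of N3⁻ attacks the electrophilic acyl carbon; the π(C=O) electrons move onto oxygen, giving a tetrahedral intermediate.
Step 2: Elimination step: re-formation of the carbonyl π bond drives out Cl⁻, giving the new acyl compound.
Total: 2 elementary steps.

2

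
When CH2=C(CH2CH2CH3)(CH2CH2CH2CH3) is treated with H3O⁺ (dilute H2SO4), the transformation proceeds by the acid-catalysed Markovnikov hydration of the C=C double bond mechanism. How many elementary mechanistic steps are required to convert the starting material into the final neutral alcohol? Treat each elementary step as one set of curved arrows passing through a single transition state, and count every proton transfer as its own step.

3

Step 1: Electrophilic addition begins with the π(C=C) electrons forming a bond to the proton of H3O⁺. Following Markovnikov's rule, the resulting cation is tertiary. H2O is released.
(No 1,2-shift: no single shift to an adjacent carbon would give a more stable cation.)
Step 2: Water acts as the nucleophile: an oxygen lone pair bonds to the cationic carbon, giving an oxonium-ion intermediate.
Step 3: H2O removes a proton from the oxonium oxygen, regenerating H3O⁺ and giving the neutral alcohol.
Total: 3 elementary steps.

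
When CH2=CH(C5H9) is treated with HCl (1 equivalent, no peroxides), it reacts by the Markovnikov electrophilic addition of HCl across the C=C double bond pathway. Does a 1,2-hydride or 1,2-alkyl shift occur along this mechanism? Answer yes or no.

yes

The first-formed carbocation is secondary.
The adjacent cyclopentyl carbon already bears 2 other carbon substituents and has a hydrogen to migrate; after a 1,2-hydride shift from that carbon the positive charge sits on a tertiary centre.
Tertiary is more stable than secondary, so the shift occurs.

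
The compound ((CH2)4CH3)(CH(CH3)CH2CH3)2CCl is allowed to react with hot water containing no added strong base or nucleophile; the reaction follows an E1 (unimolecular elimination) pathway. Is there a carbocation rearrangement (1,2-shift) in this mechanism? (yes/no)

The first-formed carbocation is tertiary.
No single 1,2-shift to an adjacent carbon would produce a more-substituted cation than the one already present, so no rearrangement occurs.

no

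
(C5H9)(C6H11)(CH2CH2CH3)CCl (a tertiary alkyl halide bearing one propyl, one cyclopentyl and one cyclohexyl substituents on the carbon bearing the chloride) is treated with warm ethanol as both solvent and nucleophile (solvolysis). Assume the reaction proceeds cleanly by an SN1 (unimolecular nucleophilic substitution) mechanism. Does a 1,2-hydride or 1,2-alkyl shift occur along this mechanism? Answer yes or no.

no

The first-formed carbocation is tertiary.
No single 1,2-shift to an adjacent carbon would produce a more-substituted cation than the one already present, so no rearrangement occurs.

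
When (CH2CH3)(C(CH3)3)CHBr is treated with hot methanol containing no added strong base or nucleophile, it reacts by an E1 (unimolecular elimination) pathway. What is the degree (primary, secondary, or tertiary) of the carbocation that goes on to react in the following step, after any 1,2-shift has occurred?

tertiary

Step 1: Ionisation: the C–Br σ-bond cleaves heterolytically; both bonding electrons depart with Br⁻, leaving a secondary carbocation at the α-carbon.
Step 2: Carbocation rearrangement: a 1,2-methyl shift from the adjacent tert-butyl carbon converts the initially-formed secondary cation into the more stable tertiary cation.
The cation rearranges from secondary to tertiary via a 1,2-methyl shift from the adjacent tert-butyl carbon; the tertiary cation is what reacts next.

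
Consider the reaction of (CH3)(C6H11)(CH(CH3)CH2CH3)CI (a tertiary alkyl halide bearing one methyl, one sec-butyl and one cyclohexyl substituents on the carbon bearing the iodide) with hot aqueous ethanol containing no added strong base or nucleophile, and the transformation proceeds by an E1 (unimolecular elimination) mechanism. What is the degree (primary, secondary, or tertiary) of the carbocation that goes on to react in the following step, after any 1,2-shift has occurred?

tertiary

Step 1: Ionisation: the C–I σ-bond cleaves heterolytically; both bonding electrons depart with I⁻, leaving a tertiary carbocation at the α-carbon.
No single 1,2-shift to an adjacent carbon would give a more-substituted cation, so no rearrangement occurs.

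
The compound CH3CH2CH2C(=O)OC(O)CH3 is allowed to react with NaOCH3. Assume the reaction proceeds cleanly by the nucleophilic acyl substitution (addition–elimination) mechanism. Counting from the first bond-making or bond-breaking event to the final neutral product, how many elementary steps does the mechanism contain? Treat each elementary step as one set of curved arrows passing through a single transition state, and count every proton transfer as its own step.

2

Step 1: Nucleophilic addition of CH3O⁻ to the acyl carbon breaks the π(C=O) bond and yields a tetrahedral, anionic intermediate.
Step 2: Elimination step: re-formation of the carbonyl π bond drives out CH3CO2⁻, giving the new acyl compound.
Total: 2 elementary steps.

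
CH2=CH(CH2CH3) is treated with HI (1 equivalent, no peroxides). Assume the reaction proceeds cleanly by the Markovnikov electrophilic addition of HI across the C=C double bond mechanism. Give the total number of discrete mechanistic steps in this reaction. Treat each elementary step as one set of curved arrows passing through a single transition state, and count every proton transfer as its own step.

2

Step 1: Electrophilic addition begins with the π(C=C) electrons forming a bond to the proton of HI. Following Markovnikov's rule, the resulting cation is secondary. The H–I bond breaks heterolytically, releasing I⁻.
(No 1,2-shift: no single shift to an adjacent carbon would give a more stable cation.)
Step 2: The I⁻ anion donates a lone pair to the carbocation, forming the new C–I σ-bond and giving the neutral alkyl halide.
Total: 2 elementary steps.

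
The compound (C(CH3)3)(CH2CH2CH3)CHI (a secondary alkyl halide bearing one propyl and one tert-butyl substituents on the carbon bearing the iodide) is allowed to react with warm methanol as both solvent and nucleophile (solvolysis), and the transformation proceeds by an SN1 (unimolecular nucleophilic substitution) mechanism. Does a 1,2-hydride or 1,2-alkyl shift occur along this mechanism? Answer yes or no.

The first-formed carbocation is secondary.
The adjacent tert-butyl carbon has no hydrogen but bears methyl groups; migration of one methyl with its bonding pair (a 1,2-methyl shift) places the charge on a tertiary centre.
Tertiary is more stable than secondary, so the shift occurs.

yes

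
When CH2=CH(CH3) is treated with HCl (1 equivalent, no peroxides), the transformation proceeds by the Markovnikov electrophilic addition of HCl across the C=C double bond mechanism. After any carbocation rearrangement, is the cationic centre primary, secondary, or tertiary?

Step 1: The π electrons of the C=C bond attack a proton of HCl; Markovnikov addition places the new C–H on the less-substituted alkene carbon, so the positive charge ends up on the more-substituted carbon — a secondary carbocation. The H–Cl bond breaks heterolytically, releasing Cl⁻.
No single 1,2-shift to an adjacent carbon would give a more-substituted cation, so no rearrangement occurs.

secondary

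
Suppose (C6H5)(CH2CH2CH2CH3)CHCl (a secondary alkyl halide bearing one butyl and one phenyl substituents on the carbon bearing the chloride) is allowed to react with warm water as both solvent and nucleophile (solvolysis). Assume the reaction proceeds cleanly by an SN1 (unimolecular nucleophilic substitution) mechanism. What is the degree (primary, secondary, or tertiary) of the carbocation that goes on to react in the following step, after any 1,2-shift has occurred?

Step 1: The C–Cl bond breaks with both electrons going to the chloride; Cl⁻ leaves and a secondary carbocation remains.
No single 1,2-shift to an adjacent carbon would give a more-substituted cation, so no rearrangement occurs.

secondary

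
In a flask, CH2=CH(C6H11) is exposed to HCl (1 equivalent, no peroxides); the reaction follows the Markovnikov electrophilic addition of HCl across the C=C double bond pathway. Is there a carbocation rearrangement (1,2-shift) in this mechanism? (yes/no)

The first-formed carbocation is secondary.
The adjacent cyclohexyl carbon already bears 2 other carbon substituents and has a hydrogen to migrate; after a 1,2-hydride shift from that carbon the positive charge sits on a tertiary centre.
Tertiary is more stable than secondary, so the shift occurs.

yes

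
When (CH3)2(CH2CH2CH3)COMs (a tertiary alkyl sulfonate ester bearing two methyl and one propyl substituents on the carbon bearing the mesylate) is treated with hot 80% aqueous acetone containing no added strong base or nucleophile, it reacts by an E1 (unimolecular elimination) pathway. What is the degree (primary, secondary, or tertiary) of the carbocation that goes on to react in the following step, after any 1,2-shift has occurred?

Step 1: Unassisted departure of MsO⁻ (taking the C–O bonding pair) generates a tertiary carbocation.
No single 1,2-shift to an adjacent carbon would give a more-substituted cation, so no rearrangement occurs.

tertiary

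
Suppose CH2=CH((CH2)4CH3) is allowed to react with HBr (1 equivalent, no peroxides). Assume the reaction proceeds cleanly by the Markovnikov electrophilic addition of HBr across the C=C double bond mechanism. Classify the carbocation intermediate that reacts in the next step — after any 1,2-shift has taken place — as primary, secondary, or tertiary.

Step 1: The π electrons of the C=C bond attack a proton of HBr; Markovnikov addition places the new C–H on the less-substituted alkene carbon, so the positive charge ends up on the more-substituted carbon — a secondary carbocation. The H–Br bond breaks heterolytically, releasing Br⁻.
No single 1,2-shift to an adjacent carbon would give a more-substituted cation, so no rearrangement occurs.

secondary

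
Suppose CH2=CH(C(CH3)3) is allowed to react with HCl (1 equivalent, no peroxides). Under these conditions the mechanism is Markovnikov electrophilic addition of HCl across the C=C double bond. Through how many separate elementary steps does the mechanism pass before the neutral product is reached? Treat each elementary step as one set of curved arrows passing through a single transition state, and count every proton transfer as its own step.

Step 1: Protonation of the alkene by HCl: the π bond acts as the nucleophile and picks up H⁺, giving the more stable (Markovnikov) secondary carbocation. The H–Cl bond breaks heterolytically, releasing Cl⁻.
Step 2: A 1,2-methyl shift from the adjacent tert-butyl carbon moves the positive charge from the secondary centre to an adjacent carbon, generating a more stable tertiary carbocation.
Step 3: Nucleophilic attack by Cl⁻ on the carbocation completes the addition, giving R–Cl.
Total: 3 elementary steps.

3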